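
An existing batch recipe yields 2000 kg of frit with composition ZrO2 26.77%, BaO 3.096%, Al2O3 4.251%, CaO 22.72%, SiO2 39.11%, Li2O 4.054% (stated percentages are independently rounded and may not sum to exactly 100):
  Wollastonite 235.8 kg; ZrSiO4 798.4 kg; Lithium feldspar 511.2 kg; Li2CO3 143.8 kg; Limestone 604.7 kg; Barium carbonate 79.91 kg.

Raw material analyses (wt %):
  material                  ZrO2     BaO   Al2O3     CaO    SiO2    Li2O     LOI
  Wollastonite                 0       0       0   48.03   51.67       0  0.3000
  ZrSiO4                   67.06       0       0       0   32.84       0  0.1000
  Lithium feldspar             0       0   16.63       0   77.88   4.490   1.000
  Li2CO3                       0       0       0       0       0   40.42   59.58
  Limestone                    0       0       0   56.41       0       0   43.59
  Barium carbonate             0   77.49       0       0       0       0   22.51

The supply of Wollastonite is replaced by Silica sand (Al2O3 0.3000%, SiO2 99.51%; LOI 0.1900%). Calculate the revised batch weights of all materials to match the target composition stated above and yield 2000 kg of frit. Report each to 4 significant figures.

The working math maintains exact precision through the solve. Values along the way are shown rounded to 4 significant digits at each printed step; a single rounding completes every reported number; derived quantities, which include yield, LOI, net glass mass, six oxide percentages, the totals, are rebuilt at full float precision, as quoted within the problem or the answer, using the weight values for 2000 kg of glass.
Target masses of each oxide per 2000 kg frit:
  ZrO2: 26.77% × 2000 = 535.4 kg
  BaO: 3.096% × 2000 = 61.92 kg
  Al2O3: 4.251% × 2000 = 85.02 kg
  CaO: 22.72% × 2000 = 454.4 kg
  SiO2: 39.11% × 2000 = 782.2 kg
  Li2O: 4.054% × 2000 = 81.08 kg
Balance tally, oxide-wise, given the weights on record, against the basis in use (each sum matches its target mass up to rounding of the answer):
  ZrO2: 798.4·0.6706 = 535.4 kg (target 535.4 kg)
  BaO: 79.91·0.7749 = 61.92 kg (target 61.92 kg)
  Al2O3: 124.2·0.003000 + 509.0·0.1663 = 85.02 kg (target 85.02 kg)
  CaO: 805.5·0.5641 = 454.4 kg (target 454.4 kg)
  SiO2: 124.2·0.9951 + 798.4·0.3284 + 509.0·0.7788 = 782.2 kg (target 782.2 kg)
  Li2O: 509.0·0.04490 + 144.1·0.4042 = 81.10 kg (target 81.08 kg)
Glass-mass closure: net batch after ignition = 2000 kg (oxide target masses add up to 2000 kg; basis as stated: 2000 kg — differing by rounding only).
Batch grand total — Σ batch = 2461 kg; ignition loss, Σ(batch × LOI) = 461.1 kg; yield = glass ÷ total batch = 81.27%.

Revised batch per 2000 kg frit:
  Silica sand: 124.2 kg
  ZrSiO4: 798.4 kg
  Lithium feldspar: 509.0 kg
  Li2CO3: 144.1 kg
  Limestone: 805.5 kg
  Barium carbonate: 79.91 kg
Total batch = 2461 kg; LOI loss = 461.1 kg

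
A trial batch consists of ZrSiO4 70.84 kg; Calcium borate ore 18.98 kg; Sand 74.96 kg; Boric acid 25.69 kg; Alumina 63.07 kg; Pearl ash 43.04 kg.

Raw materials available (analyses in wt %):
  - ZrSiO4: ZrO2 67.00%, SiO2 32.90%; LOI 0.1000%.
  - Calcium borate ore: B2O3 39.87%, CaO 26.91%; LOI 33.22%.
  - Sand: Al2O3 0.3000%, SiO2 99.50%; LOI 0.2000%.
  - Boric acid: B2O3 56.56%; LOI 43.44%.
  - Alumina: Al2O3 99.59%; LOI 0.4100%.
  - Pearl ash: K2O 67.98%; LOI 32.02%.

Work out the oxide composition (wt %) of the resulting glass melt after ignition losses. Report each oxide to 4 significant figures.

Intermediates are displayed with 4-significant-digit rounding in the working — full precision is held in every operation; each reported figure takes a single rounding; the derived quantities (net glass mass, the six compositions, ignition loss, totals, the yield) are computed in full precision from the batch weights at 264.9 kg of glass as they appear in problem or answer.
Mass of each oxide from the mix:
  B2O3: 18.98·0.3987 + 25.69·0.5656 = 22.10 kg
  K2O: 43.04·0.6798 = 29.26 kg
  ZrO2: 70.84·0.6700 = 47.46 kg
  Al2O3: 74.96·0.003000 + 63.07·0.9959 = 63.04 kg
  SiO2: 70.84·0.3290 + 74.96·0.9950 = 97.89 kg
  CaO: 18.98·0.2691 = 5.108 kg
LOI: 70.84·0.001000 + 18.98·0.3322 + 74.96·0.002000 + 25.69·0.4344 + 63.07·0.004100 + 43.04·0.3202 = 31.73 kg
The glass mass, total less LOI, = 296.6 − 31.73 = 264.9 kg (consistent with Σ oxide mass)
each wt % is 100 × oxide ÷ glass

Glass mass = 264.9 kg (batch 296.6 − LOI 31.73).
Composition: B2O3 8.343%, K2O 11.05%, ZrO2 17.92%, Al2O3 23.80%, SiO2 36.96%, CaO 1.928%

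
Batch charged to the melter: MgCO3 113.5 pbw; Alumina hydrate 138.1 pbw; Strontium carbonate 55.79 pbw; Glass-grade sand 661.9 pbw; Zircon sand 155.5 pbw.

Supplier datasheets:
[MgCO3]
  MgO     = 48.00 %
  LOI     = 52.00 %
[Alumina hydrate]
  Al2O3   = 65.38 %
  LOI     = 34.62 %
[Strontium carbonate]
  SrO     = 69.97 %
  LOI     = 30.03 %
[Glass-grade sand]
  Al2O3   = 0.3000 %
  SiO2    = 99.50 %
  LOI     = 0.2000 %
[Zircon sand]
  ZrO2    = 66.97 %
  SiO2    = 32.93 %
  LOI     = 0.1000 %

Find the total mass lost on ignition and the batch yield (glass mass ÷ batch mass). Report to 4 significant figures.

In-progress results are shown rounded to 4 significant figures between the steps; all arithmetic runs at full float precision at all times. A single rounding completes each reported figure; all derived quantities are recomputed at full float precision (net glass mass, ignition loss, five oxide percentages, the yield, totals) using the weight values for 999.7 pbw of glass, as given in the problem or the answer.
Each material's LOI contribution:
  MgCO3: 113.5 × 0.5200 = 59.02 pbw
  Alumina hydrate: 138.1 × 0.3462 = 47.81 pbw
  Strontium carbonate: 55.79 × 0.3003 = 16.75 pbw
  Glass-grade sand: 661.9 × 0.002000 = 1.324 pbw
  Zircon sand: 155.5 × 0.001000 = 0.1555 pbw
Total LOI = 125.1 pbw
Glass = batch − LOI = 1125 − 125.1 = 999.7 pbw

LOI loss = 125.1 pbw; glass = 999.7 pbw; yield = 88.88%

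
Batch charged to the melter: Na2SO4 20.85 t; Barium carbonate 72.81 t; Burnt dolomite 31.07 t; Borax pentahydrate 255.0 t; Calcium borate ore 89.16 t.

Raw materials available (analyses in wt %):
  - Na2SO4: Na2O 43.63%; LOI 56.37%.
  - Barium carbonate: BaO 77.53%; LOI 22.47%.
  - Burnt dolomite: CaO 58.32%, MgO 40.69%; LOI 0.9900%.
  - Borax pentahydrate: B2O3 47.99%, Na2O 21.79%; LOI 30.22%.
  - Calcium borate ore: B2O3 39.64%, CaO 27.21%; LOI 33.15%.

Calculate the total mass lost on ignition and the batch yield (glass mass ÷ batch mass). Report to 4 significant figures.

LOI loss = 135.0 t; glass = 333.9 t; yield = 71.20%

Working values are printed, rounded to 4 significant digits, within the worked lines — each numeric step maintains full precision through every step; every reported result includes exactly one rounding. Derived quantities are computed at exact precision (totals, the yield, net glass mass, the five compositions, ignition loss) starting from the weights for 333.9 t of glass, as given in either problem or answer.
Ignition loss by material:
  Na2SO4: 20.85 × 0.5637 = 11.75 t
  Barium carbonate: 72.81 × 0.2247 = 16.36 t
  Burnt dolomite: 31.07 × 0.009900 = 0.3076 t
  Borax pentahydrate: 255.0 × 0.3022 = 77.06 t
  Calcium borate ore: 89.16 × 0.3315 = 29.56 t
Total LOI = 135.0 t
Glass = batch − LOI = 468.9 − 135.0 = 333.9 t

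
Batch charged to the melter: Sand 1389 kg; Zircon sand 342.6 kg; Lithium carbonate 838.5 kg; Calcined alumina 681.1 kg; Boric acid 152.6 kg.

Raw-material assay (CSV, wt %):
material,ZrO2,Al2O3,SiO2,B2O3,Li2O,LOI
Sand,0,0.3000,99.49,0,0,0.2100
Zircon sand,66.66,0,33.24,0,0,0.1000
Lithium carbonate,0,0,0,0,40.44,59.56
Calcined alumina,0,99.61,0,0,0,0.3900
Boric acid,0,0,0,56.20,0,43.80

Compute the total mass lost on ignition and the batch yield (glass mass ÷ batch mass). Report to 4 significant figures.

In-progress results are shown, rounded to four significant digits, in the working. All internal work holds full precision through every step — a single rounding completes each reported result; derived quantities are re-derived from the weighed amounts per 2832 kg of glass in full float precision (yield, ignition loss, five oxide percentages, net glass mass, the totals), precisely as stated by either problem or answer.
Ignition loss by material:
  Sand: 1389 × 0.002100 = 2.917 kg
  Zircon sand: 342.6 × 0.001000 = 0.3426 kg
  Lithium carbonate: 838.5 × 0.5956 = 499.4 kg
  Calcined alumina: 681.1 × 0.003900 = 2.656 kg
  Boric acid: 152.6 × 0.4380 = 66.84 kg
Total LOI = 572.2 kg
Glass = batch − LOI = 3404 − 572.2 = 2832 kg

LOI loss = 572.2 kg; glass = 2832 kg; yield = 83.19%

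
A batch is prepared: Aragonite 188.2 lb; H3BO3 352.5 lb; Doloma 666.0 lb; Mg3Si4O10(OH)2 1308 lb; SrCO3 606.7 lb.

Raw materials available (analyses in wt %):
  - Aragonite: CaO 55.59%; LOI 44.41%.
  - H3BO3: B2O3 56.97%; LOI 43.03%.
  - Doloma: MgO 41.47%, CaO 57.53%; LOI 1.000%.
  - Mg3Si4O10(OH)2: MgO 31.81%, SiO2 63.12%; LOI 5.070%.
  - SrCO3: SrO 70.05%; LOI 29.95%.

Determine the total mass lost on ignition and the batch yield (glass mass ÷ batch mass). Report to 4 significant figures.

LOI loss = 489.9 lb; glass = 2631 lb; yield = 84.30%

All internal work holds full precision at every stage. Rounding to 4 significant digits extends to each intermediate as shown. A single rounding yields every reported number; derived quantities are computed from the weighed amounts for 2631 lb of glass at full float precision (totals, LOI, yield, the five compositions, glass mass), exactly as printed in question or answer.
Ignition loss by material:
  Aragonite: 188.2 × 0.4441 = 83.58 lb
  H3BO3: 352.5 × 0.4303 = 151.7 lb
  Doloma: 666.0 × 0.01000 = 6.660 lb
  Mg3Si4O10(OH)2: 1308 × 0.05070 = 66.32 lb
  SrCO3: 606.7 × 0.2995 = 181.7 lb
Total LOI = 489.9 lb
Glass = batch − LOI = 3121 − 489.9 = 2631 lb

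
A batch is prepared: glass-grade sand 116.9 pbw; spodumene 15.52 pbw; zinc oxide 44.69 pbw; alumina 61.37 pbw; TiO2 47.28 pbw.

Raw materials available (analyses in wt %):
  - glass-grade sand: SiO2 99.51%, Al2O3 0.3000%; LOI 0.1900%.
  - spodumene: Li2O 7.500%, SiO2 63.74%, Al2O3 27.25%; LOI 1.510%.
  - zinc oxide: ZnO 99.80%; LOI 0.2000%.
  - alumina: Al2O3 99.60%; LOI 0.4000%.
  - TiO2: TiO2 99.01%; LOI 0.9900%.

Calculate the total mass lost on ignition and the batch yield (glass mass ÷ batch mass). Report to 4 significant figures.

Each numeric step carries full precision end to end. Mid-chain values are printed, rounded to four significant digits, between the steps — exactly one rounding goes into each reported result — the derived quantities (the totals, ignition loss, yield, five oxide percentages, net glass mass) are re-derived from the weighed amounts on 284.5 pbw of glass at full precision, as quoted within the problem or the answer.
Material-by-material LOI:
  glass-grade sand: 116.9 × 0.001900 = 0.2221 pbw
  spodumene: 15.52 × 0.01510 = 0.2344 pbw
  zinc oxide: 44.69 × 0.002000 = 0.08938 pbw
  alumina: 61.37 × 0.004000 = 0.2455 pbw
  TiO2: 47.28 × 0.009900 = 0.4681 pbw
Total LOI = 1.259 pbw
Glass = batch − LOI = 285.8 − 1.259 = 284.5 pbw

LOI loss = 1.259 pbw; glass = 284.5 pbw; yield = 99.56%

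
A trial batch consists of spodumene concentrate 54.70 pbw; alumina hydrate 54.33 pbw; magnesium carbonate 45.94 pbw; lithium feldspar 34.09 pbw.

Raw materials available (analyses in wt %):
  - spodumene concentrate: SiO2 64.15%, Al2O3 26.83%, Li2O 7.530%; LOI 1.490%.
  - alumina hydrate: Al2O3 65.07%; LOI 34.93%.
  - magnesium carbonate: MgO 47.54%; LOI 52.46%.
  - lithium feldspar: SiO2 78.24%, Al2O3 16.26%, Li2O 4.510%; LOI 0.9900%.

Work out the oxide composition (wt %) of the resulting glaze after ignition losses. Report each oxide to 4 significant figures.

Glass mass = 144.8 pbw (batch 189.1 − LOI 44.23).
Composition: MgO 15.08%, SiO2 42.64%, Al2O3 38.37%, Li2O 3.906%

Intermediates are displayed (rounded to 4 significant figures) in the printout; all internal work runs at full precision from first step to last — a single rounding finalizes each reported figure — derived quantities, including four oxide percentages, glass mass, the yield, totals, LOI, are rebuilt starting from the weights per 144.8 pbw of glass at exact precision as set out in either problem or answer.
Oxide masses out of the charge:
  MgO: 45.94·0.4754 = 21.84 pbw
  SiO2: 54.70·0.6415 + 34.09·0.7824 = 61.76 pbw
  Al2O3: 54.70·0.2683 + 54.33·0.6507 + 34.09·0.1626 = 55.57 pbw
  Li2O: 54.70·0.07530 + 34.09·0.04510 = 5.656 pbw
LOI: 54.70·0.01490 + 54.33·0.3493 + 45.94·0.5246 + 34.09·0.009900 = 44.23 pbw
The glass mass, total less LOI, = 189.1 − 44.23 = 144.8 pbw (= Σ oxide masses)
wt %: oxide over glass, times 100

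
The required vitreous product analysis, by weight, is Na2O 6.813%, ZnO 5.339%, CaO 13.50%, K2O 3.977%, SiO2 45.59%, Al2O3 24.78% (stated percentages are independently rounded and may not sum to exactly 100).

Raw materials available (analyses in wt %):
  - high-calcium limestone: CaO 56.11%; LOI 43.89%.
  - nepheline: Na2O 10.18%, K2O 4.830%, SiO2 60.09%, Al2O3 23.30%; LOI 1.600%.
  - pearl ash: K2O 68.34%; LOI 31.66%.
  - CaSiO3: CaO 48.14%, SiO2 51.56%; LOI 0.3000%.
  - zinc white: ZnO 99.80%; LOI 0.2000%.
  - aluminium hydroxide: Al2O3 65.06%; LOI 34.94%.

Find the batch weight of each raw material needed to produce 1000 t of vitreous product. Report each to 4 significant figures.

Batch per 1000 t vitreous product:
  high-calcium limestone: 151.2 t
  nepheline: 669.3 t
  pearl ash: 10.89 t
  CaSiO3: 104.2 t
  zinc white: 53.50 t
  aluminium hydroxide: 141.2 t
Total batch = 1130 t; LOI loss = 130.3 t; yield = 88.47%

The whole derivation runs at full float precision at every stage; working values are shown (rounded to 4 significant digits) within the worked lines — a single rounding yields every reported figure; all derived quantities are computed from the batch weights per 1000 t of glass in full float precision (the totals, glass mass, LOI, the six compositions, the yield), exactly as shown in the problem or the answer.
Target oxide masses per 1000 t vitreous product:
  Na2O: 6.813% × 1000 = 68.13 t
  ZnO: 5.339% × 1000 = 53.39 t
  CaO: 13.50% × 1000 = 135.0 t
  K2O: 3.977% × 1000 = 39.77 t
  SiO2: 45.59% × 1000 = 455.9 t
  Al2O3: 24.78% × 1000 = 247.8 t
Verifying the oxide balance working from each reported weight, under the basis named above (sum by sum, the targets are met inside rounding margins):
  Na2O: 669.3·0.1018 = 68.13 t (target 68.13 t)
  ZnO: 53.50·0.9980 = 53.39 t (target 53.39 t)
  CaO: 151.2·0.5611 + 104.2·0.4814 = 135.0 t (target 135.0 t)
  K2O: 669.3·0.04830 + 10.89·0.6834 = 39.77 t (target 39.77 t)
  SiO2: 669.3·0.6009 + 104.2·0.5156 = 455.9 t (target 455.9 t)
  Al2O3: 669.3·0.2330 + 141.2·0.6506 = 247.8 t (target 247.8 t)
The glass-mass cross-check: whole batch net of LOI = 1000 t (summing oxide targets gives 1000 t; the stated basis being 1000 t — gaps are rounding artifacts).
Whole-batch sum: Σ batch = 1130 t; Σ batch·LOI gives LOI loss = 130.3 t; the yield ratio, glass ÷ batch: 88.47%.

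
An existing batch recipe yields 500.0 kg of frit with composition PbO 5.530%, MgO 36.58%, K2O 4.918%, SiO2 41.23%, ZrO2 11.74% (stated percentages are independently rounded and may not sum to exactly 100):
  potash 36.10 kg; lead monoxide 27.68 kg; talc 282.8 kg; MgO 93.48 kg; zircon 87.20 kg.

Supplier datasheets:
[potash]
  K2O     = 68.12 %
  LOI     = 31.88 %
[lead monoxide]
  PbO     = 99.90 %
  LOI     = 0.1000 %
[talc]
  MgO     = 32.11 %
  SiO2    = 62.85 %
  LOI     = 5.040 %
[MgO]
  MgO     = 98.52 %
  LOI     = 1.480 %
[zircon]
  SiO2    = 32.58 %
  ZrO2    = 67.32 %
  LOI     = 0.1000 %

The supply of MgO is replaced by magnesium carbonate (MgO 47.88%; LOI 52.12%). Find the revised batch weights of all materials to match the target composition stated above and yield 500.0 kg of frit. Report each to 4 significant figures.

All arithmetic runs at full precision in all steps. The intermediate values are printed rounded to four significant figures; each reported value is rounded once only. Derived quantities (ignition loss, five oxide percentages, yield, the totals, glass mass) are recomputed in exact precision starting from the weights on 500.0 kg of glass, as they appear in the question or the answer.
Oxide-by-oxide targets in 500.0 kg frit:
  PbO: 5.530% × 500.0 = 27.65 kg
  MgO: 36.58% × 500.0 = 182.9 kg
  K2O: 4.918% × 500.0 = 24.59 kg
  SiO2: 41.23% × 500.0 = 206.2 kg
  ZrO2: 11.74% × 500.0 = 58.70 kg
Mass-balance tally per oxide given the weights on record, per the basis as stated (sums match the target masses within answer rounding):
  PbO: 27.68·0.9990 = 27.65 kg (target 27.65 kg)
  MgO: 282.8·0.3211 + 192.3·0.4788 = 182.9 kg (target 182.9 kg)
  K2O: 36.10·0.6812 = 24.59 kg (target 24.59 kg)
  SiO2: 282.8·0.6285 + 87.20·0.3258 = 206.1 kg (target 206.2 kg)
  ZrO2: 87.20·0.6732 = 58.70 kg (target 58.70 kg)
Consistency of the glass mass: net batch after ignition = 500.0 kg (the targets, summed, come to 500.0 kg; basis as stated: 500.0 kg — rounding explains the deltas).
Batch total: Σ batch = 626.1 kg; ignition loss, Σ(batch × LOI) = 126.1 kg; as yield: glass ÷ batch → 79.86%.

Revised batch per 500.0 kg frit:
  potash: 36.10 kg
  lead monoxide: 27.68 kg
  talc: 282.8 kg
  magnesium carbonate: 192.3 kg
  zircon: 87.20 kg
Total batch = 626.1 kg; LOI loss = 126.1 kg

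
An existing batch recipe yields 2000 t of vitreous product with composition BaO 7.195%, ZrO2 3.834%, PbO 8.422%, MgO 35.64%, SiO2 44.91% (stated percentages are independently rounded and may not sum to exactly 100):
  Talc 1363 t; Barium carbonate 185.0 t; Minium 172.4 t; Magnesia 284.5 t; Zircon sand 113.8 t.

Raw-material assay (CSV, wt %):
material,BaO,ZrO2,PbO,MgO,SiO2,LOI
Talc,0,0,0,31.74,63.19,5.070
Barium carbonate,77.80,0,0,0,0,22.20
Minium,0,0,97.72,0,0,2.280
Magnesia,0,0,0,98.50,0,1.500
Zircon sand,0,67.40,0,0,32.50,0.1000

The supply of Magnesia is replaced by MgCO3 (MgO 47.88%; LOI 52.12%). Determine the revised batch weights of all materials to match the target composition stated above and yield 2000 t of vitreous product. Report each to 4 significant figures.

The working math maintains full float precision at every stage — intermediates are displayed, rounded to 4 significant digits, across the worked steps; a single rounding finalizes every reported value; all derived quantities (the five compositions, LOI, the yield, totals, glass mass) are recomputed in full precision from the batch weights at 2000 t of glass as set out in the problem or answer text.
Per-oxide target masses for 2000 t vitreous product:
  BaO: 7.195% × 2000 = 143.9 t
  ZrO2: 3.834% × 2000 = 76.68 t
  PbO: 8.422% × 2000 = 168.4 t
  MgO: 35.64% × 2000 = 712.8 t
  SiO2: 44.91% × 2000 = 898.2 t
A balance pass over the oxides, given the weights on record, per the basis as stated (each sum matches its target mass given rounding of the digits):
  BaO: 185.0·0.7780 = 143.9 t (target 143.9 t)
  ZrO2: 113.8·0.6740 = 76.70 t (target 76.68 t)
  PbO: 172.4·0.9772 = 168.5 t (target 168.4 t)
  MgO: 1363·0.3174 + 585.2·0.4788 = 712.8 t (target 712.8 t)
  SiO2: 1363·0.6319 + 113.8·0.3250 = 898.3 t (target 898.2 t)
Consistency of the glass mass: Σ batch − LOI loss = 2000 t (oxide target masses add up to 2000 t; stated basis 2000 t — a pure rounding effect).
Summing the batch: Σ batch = 2419 t; Σ batch·LOI gives LOI loss = 419.2 t; the yield ratio, glass ÷ batch: 82.67%.

Revised batch per 2000 t vitreous product:
  Talc: 1363 t
  Barium carbonate: 185.0 t
  Minium: 172.4 t
  MgCO3: 585.2 t
  Zircon sand: 113.8 t
Total batch = 2419 t; LOI loss = 419.2 t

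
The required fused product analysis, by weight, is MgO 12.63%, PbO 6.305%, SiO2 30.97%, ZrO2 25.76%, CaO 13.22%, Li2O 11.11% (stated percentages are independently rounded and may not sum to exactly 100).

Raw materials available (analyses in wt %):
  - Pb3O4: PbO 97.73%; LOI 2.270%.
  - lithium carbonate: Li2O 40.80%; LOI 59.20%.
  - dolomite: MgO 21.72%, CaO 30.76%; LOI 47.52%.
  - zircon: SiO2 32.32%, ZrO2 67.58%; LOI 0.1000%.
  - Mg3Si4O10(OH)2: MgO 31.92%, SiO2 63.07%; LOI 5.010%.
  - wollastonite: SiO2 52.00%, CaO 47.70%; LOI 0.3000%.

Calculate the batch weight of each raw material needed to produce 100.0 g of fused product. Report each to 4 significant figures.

Mid-chain values are shown (rounded to four significant figures) across the worked steps. Each numeric step keeps full float precision all the way through. A single rounding produces each reported value; all derived quantities are recomputed from the batch weights for 100.0 g of glass in full float precision (totals, the six compositions, glass mass, yield, LOI) as written in the question or the answer.
Oxide mass targets, per 100.0 g fused product:
  MgO: 12.63% × 100.0 = 12.63 g
  PbO: 6.305% × 100.0 = 6.305 g
  SiO2: 30.97% × 100.0 = 30.97 g
  ZrO2: 25.76% × 100.0 = 25.76 g
  CaO: 13.22% × 100.0 = 13.22 g
  Li2O: 11.11% × 100.0 = 11.11 g
Balance tally, oxide-wise, per the reported batch figures, versus the basis set out (each sum matches its target mass modulo rounding of the values):
  MgO: 27.10·0.2172 + 21.13·0.3192 = 12.63 g (target 12.63 g)
  PbO: 6.451·0.9773 = 6.305 g (target 6.305 g)
  SiO2: 38.12·0.3232 + 21.13·0.6307 + 10.24·0.5200 = 30.97 g (target 30.97 g)
  ZrO2: 38.12·0.6758 = 25.76 g (target 25.76 g)
  CaO: 27.10·0.3076 + 10.24·0.4770 = 13.22 g (target 13.22 g)
  Li2O: 27.23·0.4080 = 11.11 g (target 11.11 g)
Mass balance on the glass: Σ batch − LOI loss = 100.0 g (per-oxide target masses sum to 100.0 g; the stated basis being 100.0 g — a pure rounding effect).
Batch grand total — Σ batch = 130.3 g; Σ batch·LOI gives LOI loss = 30.27 g; yield: glass divided by total = 76.76%.

Batch per 100.0 g fused product:
  Pb3O4: 6.451 g
  lithium carbonate: 27.23 g
  dolomite: 27.10 g
  zircon: 38.12 g
  Mg3Si4O10(OH)2: 21.13 g
  wollastonite: 10.24 g
Total batch = 130.3 g; LOI loss = 30.27 g; yield = 76.76%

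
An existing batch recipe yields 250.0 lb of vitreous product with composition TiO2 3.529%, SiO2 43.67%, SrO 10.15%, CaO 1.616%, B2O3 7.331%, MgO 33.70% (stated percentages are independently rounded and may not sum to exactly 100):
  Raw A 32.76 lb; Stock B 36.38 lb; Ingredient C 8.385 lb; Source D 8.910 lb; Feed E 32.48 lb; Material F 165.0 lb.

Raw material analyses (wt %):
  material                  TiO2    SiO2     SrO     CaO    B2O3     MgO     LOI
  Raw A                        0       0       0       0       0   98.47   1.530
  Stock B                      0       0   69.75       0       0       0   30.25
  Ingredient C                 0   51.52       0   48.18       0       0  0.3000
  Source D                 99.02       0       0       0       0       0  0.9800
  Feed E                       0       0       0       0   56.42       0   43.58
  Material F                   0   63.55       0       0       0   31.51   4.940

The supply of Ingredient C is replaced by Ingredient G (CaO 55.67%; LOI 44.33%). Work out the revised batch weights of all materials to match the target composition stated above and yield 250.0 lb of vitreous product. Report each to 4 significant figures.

The whole derivation holds full float precision in every operation. Intermediates are shown rounded to 4 significant figures across the worked steps — every reported result takes a single rounding. Derived quantities are rebuilt at full float precision (glass mass, LOI, the yield, totals, the six compositions) from the weighed amounts per 250.0 lb of glass as written in the question or the answer.
Target masses of each oxide per 250.0 lb vitreous product:
  TiO2: 3.529% × 250.0 = 8.822 lb
  SiO2: 43.67% × 250.0 = 109.2 lb
  SrO: 10.15% × 250.0 = 25.38 lb
  CaO: 1.616% × 250.0 = 4.040 lb
  B2O3: 7.331% × 250.0 = 18.33 lb
  MgO: 33.70% × 250.0 = 84.25 lb
Per-oxide balance check applying the batch weights above, for the quoted basis mass (sums match the target masses up to rounding of the answer):
  TiO2: 8.910·0.9902 = 8.823 lb (target 8.822 lb)
  SiO2: 171.8·0.6355 = 109.2 lb (target 109.2 lb)
  SrO: 36.38·0.6975 = 25.38 lb (target 25.38 lb)
  CaO: 7.257·0.5567 = 4.040 lb (target 4.040 lb)
  B2O3: 32.48·0.5642 = 18.33 lb (target 18.33 lb)
  MgO: 30.59·0.9847 + 171.8·0.3151 = 84.26 lb (target 84.25 lb)
Consistency of the glass mass: the batch minus its LOI: 250.0 lb (per-oxide target masses sum to 250.0 lb; stated basis 250.0 lb — rounding explains the deltas).
Total batch = Σ batch = 287.4 lb; Σ batch·LOI gives LOI loss = 37.42 lb; the yield ratio, glass ÷ batch: 86.98%.

Revised batch per 250.0 lb vitreous product:
  Raw A: 30.59 lb
  Stock B: 36.38 lb
  Ingredient G: 7.257 lb
  Source D: 8.910 lb
  Feed E: 32.48 lb
  Material F: 171.8 lb
Total batch = 287.4 lb; LOI loss = 37.42 lb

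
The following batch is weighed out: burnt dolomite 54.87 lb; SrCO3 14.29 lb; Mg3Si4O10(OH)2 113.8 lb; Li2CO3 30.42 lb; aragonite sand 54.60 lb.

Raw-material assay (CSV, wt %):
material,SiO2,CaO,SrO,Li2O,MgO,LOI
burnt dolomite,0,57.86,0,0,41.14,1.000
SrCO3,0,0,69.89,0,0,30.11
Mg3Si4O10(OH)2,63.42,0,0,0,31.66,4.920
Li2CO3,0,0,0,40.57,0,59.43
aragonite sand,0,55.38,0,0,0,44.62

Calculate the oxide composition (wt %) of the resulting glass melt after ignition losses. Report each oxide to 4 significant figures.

Intermediates are printed rounded to 4 significant digits between the steps; the whole derivation maintains exact precision at every stage; each reported figure carries a single rounding; the derived quantities are carried in exact precision (five oxide percentages, ignition loss, net glass mass, the yield, the totals) from the weighed amounts on 215.1 lb of glass, exactly as shown in the question or the answer.
What the batch supplies per oxide:
  SiO2: 113.8·0.6342 = 72.17 lb
  CaO: 54.87·0.5786 + 54.60·0.5538 = 61.99 lb
  SrO: 14.29·0.6989 = 9.987 lb
  Li2O: 30.42·0.4057 = 12.34 lb
  MgO: 54.87·0.4114 + 113.8·0.3166 = 58.60 lb
LOI: 54.87·0.01000 + 14.29·0.3011 + 113.8·0.04920 + 30.42·0.5943 + 54.60·0.4462 = 52.89 lb
Net of LOI, the glass mass = 268.0 − 52.89 = 215.1 lb (= Σ oxide masses)
oxide / glass × 100 gives the wt %

Glass mass = 215.1 lb (batch 268.0 − LOI 52.89).
Composition: SiO2 33.55%, CaO 28.82%, SrO 4.643%, Li2O 5.738%, MgO 27.25%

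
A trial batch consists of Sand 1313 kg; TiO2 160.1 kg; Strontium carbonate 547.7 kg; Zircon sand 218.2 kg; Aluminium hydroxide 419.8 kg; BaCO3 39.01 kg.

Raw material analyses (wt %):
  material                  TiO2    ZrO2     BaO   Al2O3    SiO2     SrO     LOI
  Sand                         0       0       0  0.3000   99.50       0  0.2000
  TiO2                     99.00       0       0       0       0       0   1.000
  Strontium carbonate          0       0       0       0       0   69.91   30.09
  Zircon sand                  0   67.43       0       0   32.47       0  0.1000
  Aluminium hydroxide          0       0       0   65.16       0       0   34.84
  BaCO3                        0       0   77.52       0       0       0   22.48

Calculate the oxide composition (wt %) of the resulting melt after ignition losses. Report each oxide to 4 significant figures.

The whole derivation holds exact precision end to end. Intermediates are displayed, rounded to four significant digits, as written — exactly one rounding goes into every reported result — the derived quantities are computed at exact precision (yield, glass mass, the six compositions, the totals, LOI) from the weighed amounts per 2374 kg of glass, as set out in the problem or the answer.
Mass of each oxide from the mix:
  TiO2: 160.1·0.9900 = 158.5 kg
  ZrO2: 218.2·0.6743 = 147.1 kg
  BaO: 39.01·0.7752 = 30.24 kg
  Al2O3: 1313·0.003000 + 419.8·0.6516 = 277.5 kg
  SiO2: 1313·0.9950 + 218.2·0.3247 = 1377 kg
  SrO: 547.7·0.6991 = 382.9 kg
LOI: 1313·0.002000 + 160.1·0.01000 + 547.7·0.3009 + 218.2·0.001000 + 419.8·0.3484 + 39.01·0.2248 = 324.3 kg
Resulting glass, batch − LOI: 2698 − 324.3 = 2374 kg (= Σ oxide masses)
wt % = 100 × oxide mass / glass mass

Glass mass = 2374 kg (batch 2698 − LOI 324.3).
Composition: TiO2 6.678%, ZrO2 6.199%, BaO 1.274%, Al2O3 11.69%, SiO2 58.03%, SrO 16.13%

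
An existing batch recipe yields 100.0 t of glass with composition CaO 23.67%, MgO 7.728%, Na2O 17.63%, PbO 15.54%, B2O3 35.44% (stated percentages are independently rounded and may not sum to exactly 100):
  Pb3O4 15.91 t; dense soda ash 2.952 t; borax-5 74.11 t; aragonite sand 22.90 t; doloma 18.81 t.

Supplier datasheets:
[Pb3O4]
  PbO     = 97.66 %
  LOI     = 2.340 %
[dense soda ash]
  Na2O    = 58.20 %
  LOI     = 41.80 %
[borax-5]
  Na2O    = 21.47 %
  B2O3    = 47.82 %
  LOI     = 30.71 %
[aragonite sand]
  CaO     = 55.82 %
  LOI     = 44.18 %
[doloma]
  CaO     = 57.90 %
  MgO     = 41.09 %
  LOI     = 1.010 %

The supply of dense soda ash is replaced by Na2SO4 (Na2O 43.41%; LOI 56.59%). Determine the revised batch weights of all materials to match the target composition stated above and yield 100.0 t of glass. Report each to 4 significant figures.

Revised batch per 100.0 t glass:
  Pb3O4: 15.91 t
  Na2SO4: 3.958 t
  borax-5: 74.11 t
  aragonite sand: 22.90 t
  doloma: 18.81 t
Total batch = 135.7 t; LOI loss = 35.68 t

The whole derivation carries exact precision through the solve. In-progress results are displayed (rounded to 4 significant figures) in the working. Each reported value takes just one rounding — all derived quantities (the yield, LOI, glass mass, the five compositions, totals) are rebuilt at full precision from the batch weights at 100.0 t of glass, exactly as shown in the problem or answer text.
Target masses of each oxide per 100.0 t glass:
  CaO: 23.67% × 100.0 = 23.67 t
  MgO: 7.728% × 100.0 = 7.728 t
  Na2O: 17.63% × 100.0 = 17.63 t
  PbO: 15.54% × 100.0 = 15.54 t
  B2O3: 35.44% × 100.0 = 35.44 t
Balance tally, oxide-wise, with the batch weights as given, against the basis in use (target by target, the sums agree up to rounding of the answer):
  CaO: 22.90·0.5582 + 18.81·0.5790 = 23.67 t (target 23.67 t)
  MgO: 18.81·0.4109 = 7.729 t (target 7.728 t)
  Na2O: 3.958·0.4341 + 74.11·0.2147 = 17.63 t (target 17.63 t)
  PbO: 15.91·0.9766 = 15.54 t (target 15.54 t)
  B2O3: 74.11·0.4782 = 35.44 t (target 35.44 t)
Mass balance on the glass: Σ batch − LOI loss = 100.0 t (the Σ of target masses is 100.0 t; the stated basis being 100.0 t — differing by rounding only).
Batch total: Σ batch = 135.7 t; loss to ignition Σ batch·LOI = 35.68 t; glass ÷ batch gives a yield of 73.71%.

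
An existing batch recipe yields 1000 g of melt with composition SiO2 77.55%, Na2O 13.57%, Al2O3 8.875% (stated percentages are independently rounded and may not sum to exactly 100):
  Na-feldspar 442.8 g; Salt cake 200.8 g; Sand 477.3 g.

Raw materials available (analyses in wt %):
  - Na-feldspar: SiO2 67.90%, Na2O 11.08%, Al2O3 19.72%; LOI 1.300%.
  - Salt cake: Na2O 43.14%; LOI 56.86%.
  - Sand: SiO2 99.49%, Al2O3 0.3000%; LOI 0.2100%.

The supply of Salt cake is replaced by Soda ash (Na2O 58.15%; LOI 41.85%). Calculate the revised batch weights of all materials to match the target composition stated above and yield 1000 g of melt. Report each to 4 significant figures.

Each numeric step maintains full float precision in all steps — in-progress results appear (rounded to 4 significant figures) in the printout. Every reported result is rounded once only — all derived quantities are re-derived at full precision (the three compositions, yield, net glass mass, the totals, ignition loss) starting from the weights for 1000 g of glass exactly as printed in the problem or answer text.
Target masses of each oxide per 1000 g melt:
  SiO2: 77.55% × 1000 = 775.5 g
  Na2O: 13.57% × 1000 = 135.7 g
  Al2O3: 8.875% × 1000 = 88.75 g
Verifying the oxide balance on the weights just shown, on the stated basis (oxide sums agree with the targets up to rounding of the answer):
  SiO2: 442.8·0.6790 + 477.3·0.9949 = 775.5 g (target 775.5 g)
  Na2O: 442.8·0.1108 + 149.0·0.5815 = 135.7 g (target 135.7 g)
  Al2O3: 442.8·0.1972 + 477.3·0.003000 = 88.75 g (target 88.75 g)
Glass-mass sanity pass: batch Σ − ignition loss = 1000 g (targets for the oxides total 1000 g; the stated basis being 1000 g — a pure rounding effect).
Batch grand total — Σ batch = 1069 g; LOI loss = Σ batch·LOI = 69.12 g; yield = glass ÷ total batch = 93.54%.

Revised batch per 1000 g melt:
  Na-feldspar: 442.8 g
  Soda ash: 149.0 g
  Sand: 477.3 g
Total batch = 1069 g; LOI loss = 69.12 g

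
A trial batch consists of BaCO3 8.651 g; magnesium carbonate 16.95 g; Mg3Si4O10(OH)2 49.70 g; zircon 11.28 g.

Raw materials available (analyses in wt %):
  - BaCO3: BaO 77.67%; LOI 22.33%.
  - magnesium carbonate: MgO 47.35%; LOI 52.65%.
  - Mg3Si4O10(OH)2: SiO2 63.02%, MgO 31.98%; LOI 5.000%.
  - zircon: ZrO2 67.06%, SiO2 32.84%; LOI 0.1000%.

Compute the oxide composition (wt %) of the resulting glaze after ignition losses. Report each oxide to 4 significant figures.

The whole derivation holds full precision end to end; working values are shown, rounded to four significant digits, between the steps — exactly one rounding is applied to each reported figure. Derived quantities (glass mass, the four compositions, the totals, the yield, ignition loss) are carried using the weight values per 73.23 g of glass in full precision, as they appear in the problem or the answer.
Mass of each oxide from the mix:
  ZrO2: 11.28·0.6706 = 7.564 g
  SiO2: 49.70·0.6302 + 11.28·0.3284 = 35.03 g
  BaO: 8.651·0.7767 = 6.719 g
  MgO: 16.95·0.4735 + 49.70·0.3198 = 23.92 g
LOI: 8.651·0.2233 + 16.95·0.5265 + 49.70·0.05000 + 11.28·0.001000 = 13.35 g
Resulting glass, batch − LOI: 86.58 − 13.35 = 73.23 g (matching Σ of the oxides)
each wt % is 100 × oxide ÷ glass

Glass mass = 73.23 g (batch 86.58 − LOI 13.35).
Composition: ZrO2 10.33%, SiO2 47.83%, BaO 9.176%, MgO 32.66%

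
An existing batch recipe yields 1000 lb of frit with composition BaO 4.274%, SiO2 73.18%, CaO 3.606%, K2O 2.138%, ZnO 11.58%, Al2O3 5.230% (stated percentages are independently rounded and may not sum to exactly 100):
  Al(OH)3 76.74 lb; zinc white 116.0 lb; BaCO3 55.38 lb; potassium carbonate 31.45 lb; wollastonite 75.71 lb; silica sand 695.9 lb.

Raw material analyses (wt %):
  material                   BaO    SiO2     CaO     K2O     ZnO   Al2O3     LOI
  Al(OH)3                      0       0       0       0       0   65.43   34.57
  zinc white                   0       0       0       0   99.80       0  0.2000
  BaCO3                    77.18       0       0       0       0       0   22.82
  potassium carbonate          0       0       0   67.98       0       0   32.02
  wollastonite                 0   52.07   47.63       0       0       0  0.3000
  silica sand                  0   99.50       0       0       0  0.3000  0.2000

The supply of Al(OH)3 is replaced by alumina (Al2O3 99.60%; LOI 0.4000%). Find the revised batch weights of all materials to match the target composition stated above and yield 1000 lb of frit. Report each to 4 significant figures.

Revised batch per 1000 lb frit:
  alumina: 50.41 lb
  zinc white: 116.0 lb
  BaCO3: 55.38 lb
  potassium carbonate: 31.45 lb
  wollastonite: 75.71 lb
  silica sand: 695.9 lb
Total batch = 1025 lb; LOI loss = 24.76 lb

Full precision is maintained in all steps. Rounding to four significant figures governs every mid-chain value as displayed — every reported figure is rounded a single time; the derived quantities, which include the yield, the totals, six oxide percentages, LOI, net glass mass, are recomputed in full precision, exactly as printed in the problem or the answer, starting from the weights per 1000 lb of glass.
Oxide-by-oxide targets in 1000 lb frit:
  BaO: 4.274% × 1000 = 42.74 lb
  SiO2: 73.18% × 1000 = 731.8 lb
  CaO: 3.606% × 1000 = 36.06 lb
  K2O: 2.138% × 1000 = 21.38 lb
  ZnO: 11.58% × 1000 = 115.8 lb
  Al2O3: 5.230% × 1000 = 52.30 lb
Mass-balance tally per oxide using the reported weights, per the basis as stated (each sum matches its target mass net of answer rounding effects):
  BaO: 55.38·0.7718 = 42.74 lb (target 42.74 lb)
  SiO2: 75.71·0.5207 + 695.9·0.9950 = 731.8 lb (target 731.8 lb)
  CaO: 75.71·0.4763 = 36.06 lb (target 36.06 lb)
  K2O: 31.45·0.6798 = 21.38 lb (target 21.38 lb)
  ZnO: 116.0·0.9980 = 115.8 lb (target 115.8 lb)
  Al2O3: 50.41·0.9960 + 695.9·0.003000 = 52.30 lb (target 52.30 lb)
Glass mass check: batch Σ − ignition loss = 1000 lb (summing oxide targets gives 1000 lb; against the stated basis, 1000 lb — deltas are rounding alone).
Batch grand total — Σ batch = 1025 lb; the LOI term Σ batch·LOI equals 24.76 lb; yield: glass divided by total = 97.58%.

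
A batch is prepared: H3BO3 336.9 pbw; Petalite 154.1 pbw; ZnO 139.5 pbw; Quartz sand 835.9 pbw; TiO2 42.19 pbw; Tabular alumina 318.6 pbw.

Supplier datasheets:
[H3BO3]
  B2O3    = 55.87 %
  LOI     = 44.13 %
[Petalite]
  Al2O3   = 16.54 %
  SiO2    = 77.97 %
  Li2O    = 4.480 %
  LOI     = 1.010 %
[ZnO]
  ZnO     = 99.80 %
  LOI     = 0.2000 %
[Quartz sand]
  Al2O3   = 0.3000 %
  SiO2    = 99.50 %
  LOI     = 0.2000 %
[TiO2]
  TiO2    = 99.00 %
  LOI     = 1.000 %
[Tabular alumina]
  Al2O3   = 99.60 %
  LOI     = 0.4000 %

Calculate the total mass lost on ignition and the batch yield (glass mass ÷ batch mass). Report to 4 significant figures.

Intermediates appear (rounded to four significant figures) as written; each numeric step runs at exact precision in every operation. A single rounding yields every reported figure. The derived quantities (totals, glass mass, LOI, yield, the six compositions) are rebuilt in full precision using the weight values at 1673 pbw of glass as they appear in the problem or answer text.
Each material's LOI contribution:
  H3BO3: 336.9 × 0.4413 = 148.7 pbw
  Petalite: 154.1 × 0.01010 = 1.556 pbw
  ZnO: 139.5 × 0.002000 = 0.2790 pbw
  Quartz sand: 835.9 × 0.002000 = 1.672 pbw
  TiO2: 42.19 × 0.01000 = 0.4219 pbw
  Tabular alumina: 318.6 × 0.004000 = 1.274 pbw
Total LOI = 153.9 pbw
Glass = batch − LOI = 1827 − 153.9 = 1673 pbw

LOI loss = 153.9 pbw; glass = 1673 pbw; yield = 91.58%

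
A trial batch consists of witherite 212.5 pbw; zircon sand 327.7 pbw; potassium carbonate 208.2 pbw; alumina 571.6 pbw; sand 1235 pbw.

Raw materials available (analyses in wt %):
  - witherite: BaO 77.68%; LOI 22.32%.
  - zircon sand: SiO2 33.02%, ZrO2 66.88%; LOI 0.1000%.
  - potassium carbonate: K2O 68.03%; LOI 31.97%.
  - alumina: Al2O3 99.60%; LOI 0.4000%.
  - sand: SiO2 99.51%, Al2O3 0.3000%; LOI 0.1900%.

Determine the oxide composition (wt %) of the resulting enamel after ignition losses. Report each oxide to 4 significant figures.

All arithmetic keeps exact precision at every stage — values along the way are printed rounded to 4 significant figures as written; every reported number sees exactly one rounding; all derived quantities are re-derived in exact precision (LOI, the five compositions, the yield, the totals, net glass mass) from the batch weights at 2436 pbw of glass as set out in the problem or answer text.
Mass of each oxide from the mix:
  K2O: 208.2·0.6803 = 141.6 pbw
  SiO2: 327.7·0.3302 + 1235·0.9951 = 1337 pbw
  BaO: 212.5·0.7768 = 165.1 pbw
  ZrO2: 327.7·0.6688 = 219.2 pbw
  Al2O3: 571.6·0.9960 + 1235·0.003000 = 573.0 pbw
LOI: 212.5·0.2232 + 327.7·0.001000 + 208.2·0.3197 + 571.6·0.004000 + 1235·0.001900 = 119.0 pbw
The glass mass, total less LOI, = 2555 − 119.0 = 2436 pbw (the oxide masses sum to this)
wt %: oxide over glass, times 100

Glass mass = 2436 pbw (batch 2555 − LOI 119.0).
Composition: K2O 5.814%, SiO2 54.89%, BaO 6.776%, ZrO2 8.997%, Al2O3 23.52%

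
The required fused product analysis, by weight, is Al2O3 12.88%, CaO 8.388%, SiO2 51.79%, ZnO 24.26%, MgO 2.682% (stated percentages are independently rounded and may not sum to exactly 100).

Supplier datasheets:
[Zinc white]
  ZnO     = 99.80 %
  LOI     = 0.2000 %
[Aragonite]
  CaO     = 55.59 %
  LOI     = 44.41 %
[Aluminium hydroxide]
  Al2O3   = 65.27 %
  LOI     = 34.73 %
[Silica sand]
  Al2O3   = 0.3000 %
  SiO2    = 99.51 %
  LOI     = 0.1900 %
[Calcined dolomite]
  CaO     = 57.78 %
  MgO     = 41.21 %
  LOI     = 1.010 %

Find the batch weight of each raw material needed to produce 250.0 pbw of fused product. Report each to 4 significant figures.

The whole derivation maintains exact precision in all steps. The intermediate values are displayed rounded to 4 significant digits at each printed step — each reported figure takes a single rounding — the derived quantities are carried using the weight values on 250.0 pbw of glass at full float precision (LOI, the totals, yield, net glass mass, the five compositions), precisely as stated by the problem or answer text.
Per-oxide target masses for 250.0 pbw fused product:
  Al2O3: 12.88% × 250.0 = 32.20 pbw
  CaO: 8.388% × 250.0 = 20.97 pbw
  SiO2: 51.79% × 250.0 = 129.5 pbw
  ZnO: 24.26% × 250.0 = 60.65 pbw
  MgO: 2.682% × 250.0 = 6.705 pbw
Verifying the oxide balance from the weights as reported, for the quoted basis mass (delivered sums recover each target exact up to rounding of places):
  Al2O3: 48.74·0.6527 + 130.1·0.003000 = 32.20 pbw (target 32.20 pbw)
  CaO: 20.81·0.5559 + 16.27·0.5778 = 20.97 pbw (target 20.97 pbw)
  SiO2: 130.1·0.9951 = 129.5 pbw (target 129.5 pbw)
  ZnO: 60.77·0.9980 = 60.65 pbw (target 60.65 pbw)
  MgO: 16.27·0.4121 = 6.705 pbw (target 6.705 pbw)
Glass mass check: total charge less LOI = 250.0 pbw (oxide target masses add up to 250.0 pbw; against the stated basis, 250.0 pbw — any gap is answer rounding).
Total batch = Σ batch = 276.7 pbw; Σ batch·LOI gives LOI loss = 26.70 pbw; yield = glass ÷ total batch = 90.35%.

Batch per 250.0 pbw fused product:
  Zinc white: 60.77 pbw
  Aragonite: 20.81 pbw
  Aluminium hydroxide: 48.74 pbw
  Silica sand: 130.1 pbw
  Calcined dolomite: 16.27 pbw
Total batch = 276.7 pbw; LOI loss = 26.70 pbw; yield = 90.35%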